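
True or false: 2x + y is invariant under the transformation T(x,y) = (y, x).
False

Substitute T(x,y) = (y, x) into the expression and compare with the original.

Original: 2x + y
After applying T: 2(y) + (x) = x + 2y

This differs from the original 2x + y (difference: -x + y), so the expression is NOT invariant.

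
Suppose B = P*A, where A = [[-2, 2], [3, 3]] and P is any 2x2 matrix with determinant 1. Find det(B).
-12

By the multiplicative property of determinants, det(B) = det(P*A) = det(P) * det(A) = det(A),
so the determinant is invariant under multiplication by any determinant-1 matrix; we just need det(A).

det(A) = (-2)(3) - (2)(3) = -6 - 6 = -12

Therefore det(B) = 1 * (-12) = -12.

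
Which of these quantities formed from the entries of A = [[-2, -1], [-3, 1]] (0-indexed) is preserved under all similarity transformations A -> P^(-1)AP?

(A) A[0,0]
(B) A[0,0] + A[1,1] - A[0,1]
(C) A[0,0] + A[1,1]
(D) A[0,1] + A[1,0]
C

A[0,0] + A[1,1] is the trace of A. By the cyclic property of the trace, tr(P^(-1)AP) = tr(APP^(-1)) = tr(A), so it is the same for every matrix similar to A.

The other combinations are not similarity invariants. For example, take P = [[1, 1], [1, 2]] (det P = 1), so P^(-1) = [[2, -1], [-1, 1]] and
B = P^(-1)AP = [[-4, -7], [1, 3]].
Evaluating each option on A and on B:
(A) A[0,0]: -2 for A, -4 for B -> changes
(B) A[0,0] + A[1,1] - A[0,1]: 0 for A, 6 for B -> changes
(C) A[0,0] + A[1,1]: -1 for A, -1 for B -> unchanged
(D) A[0,1] + A[1,0]: -4 for A, -6 for B -> changes

Only (C) A[0,0] + A[1,1] = -1 survives (and it does so for every P, not just this one), so it is the invariant.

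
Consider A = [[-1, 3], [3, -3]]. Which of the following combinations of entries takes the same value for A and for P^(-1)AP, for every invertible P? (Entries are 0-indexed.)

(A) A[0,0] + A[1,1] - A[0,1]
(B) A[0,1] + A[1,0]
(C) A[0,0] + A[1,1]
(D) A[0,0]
C

A[0,0] + A[1,1] is the trace of A. By the cyclic property of the trace, tr(P^(-1)AP) = tr(APP^(-1)) = tr(A), so it is the same for every matrix similar to A.

The other combinations are not similarity invariants. For example, take P = [[1, 1], [0, 1]] (det P = 1), so P^(-1) = [[1, -1], [0, 1]] and
B = P^(-1)AP = [[-4, 2], [3, 0]].
Evaluating each option on A and on B:
(A) A[0,0] + A[1,1] - A[0,1]: -7 for A, -6 for B -> changes
(B) A[0,1] + A[1,0]: 6 for A, 5 for B -> changes
(C) A[0,0] + A[1,1]: -4 for A, -4 for B -> unchanged
(D) A[0,0]: -1 for A, -4 for B -> changes

Only (C) A[0,0] + A[1,1] = -4 survives (and it does so for every P, not just this one), so it is the invariant.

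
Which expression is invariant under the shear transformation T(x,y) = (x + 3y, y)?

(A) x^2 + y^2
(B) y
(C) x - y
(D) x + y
B

Under the shear T(x,y) = (x + 3y, y):
Substitute the transformed coordinates into each option and compare with the original:
(A) x^2 + y^2  ->  (x + 3y)^2 + (y)^2 = x^2 + 6xy + 10y^2   [differs from x^2 + y^2: not invariant]
(B) y  ->  (y) = y   [equals y: invariant]
(C) x - y  ->  (x + 3y) - (y) = x + 2y   [differs from x - y: not invariant]
(D) x + y  ->  (x + 3y) + (y) = x + 4y   [differs from x + y: not invariant]

Only option (B), y, is unchanged by the transformation.
A horizontal shear moves points parallel to the x-axis, so the y-coordinate (and any function of y alone) is unchanged.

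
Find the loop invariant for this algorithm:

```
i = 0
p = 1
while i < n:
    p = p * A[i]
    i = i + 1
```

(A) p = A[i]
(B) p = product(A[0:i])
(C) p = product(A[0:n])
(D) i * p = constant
B

A loop invariant must hold before the first iteration and be re-established by every execution of the body.

(B) p = product(A[0:i]): Initially i = 0 and p = 1 = product of the empty slice A[0:0]. If p = product(A[0:i]) holds at the top of an iteration, the body sets p to product(A[0:i]) * A[i] = product(A[0:i+1]) and then i to i+1, so the property is restored. At exit i = n, giving p = product(A[0:n]).

The other options fail:
(A) p = A[i]: after the first iteration p = A[0] but i = 1; in general p is a product of several elements, not a single one.
(C) p = product(A[0:n]): false before the loop (p = 1, not the full product) -- it only becomes true at exit.
(D) i * p = constant: initially i * p = 0, but after one iteration it is 1 * A[0], which is nonzero in general.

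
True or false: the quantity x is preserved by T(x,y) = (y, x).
False

Substitute T(x,y) = (y, x) into the expression and compare with the original.

Original: x
After applying T: (y) = y

This differs from the original x (difference: -x + y), so the expression is NOT invariant.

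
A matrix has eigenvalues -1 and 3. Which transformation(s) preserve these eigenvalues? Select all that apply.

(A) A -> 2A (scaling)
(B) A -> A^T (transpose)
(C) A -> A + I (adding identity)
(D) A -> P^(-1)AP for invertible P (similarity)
B and D

Eigenvalues are preserved by:
1. Similarity transformations: A -> P^(-1)AP (same characteristic polynomial)
2. Transpose: A^T has the same eigenvalues as A

Eigenvalues are NOT preserved by:
- Adding identity: eigenvalues become -1+1, 3+1
- Scaling: eigenvalues become -2, 6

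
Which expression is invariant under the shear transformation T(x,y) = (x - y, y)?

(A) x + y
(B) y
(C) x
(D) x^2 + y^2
B

Under the shear T(x,y) = (x - y, y):
Substitute the transformed coordinates into each option and compare with the original:
(A) x + y  ->  (x - y) + (y) = x   [differs from x + y: not invariant]
(B) y  ->  (y) = y   [equals y: invariant]
(C) x  ->  (x - y) = x - y   [differs from x: not invariant]
(D) x^2 + y^2  ->  (x - y)^2 + (y)^2 = x^2 - 2xy + 2y^2   [differs from x^2 + y^2: not invariant]

Only option (B), y, is unchanged by the transformation.
A horizontal shear moves points parallel to the x-axis, so the y-coordinate (and any function of y alone) is unchanged.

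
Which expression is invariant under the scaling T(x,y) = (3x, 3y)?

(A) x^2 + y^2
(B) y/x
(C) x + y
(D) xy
B

Under the uniform scaling T(x,y) = (3x, 3y):
Substitute the transformed coordinates into each option and compare with the original:
(A) x^2 + y^2  ->  (3x)^2 + (3y)^2 = 9x^2 + 9y^2   [differs from x^2 + y^2: not invariant]
(B) y/x  ->  (3y)/(3x) = y/x   [equals y/x: invariant]
(C) x + y  ->  (3x) + (3y) = 3x + 3y   [differs from x + y: not invariant]
(D) xy  ->  (3x)(3y) = 9xy   [differs from xy: not invariant]

Only option (B), y/x, is unchanged by the transformation.
The common factor 3 cancels in a ratio of coordinates, while sums, products and sums of squares pick up factors of 3 or 9.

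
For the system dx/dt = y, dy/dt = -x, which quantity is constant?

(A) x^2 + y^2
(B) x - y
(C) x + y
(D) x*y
A

A first integral I satisfies dI/dt = 0 along every solution. Differentiate each option and use the equation of motion:
(A) d/dt[x^2 + y^2] = 2x*dx/dt + 2y*dy/dt = 2x*y + 2y*(-x) = 0
(B) d/dt[x - y] = y - (-x) = x + y, not identically 0
(C) d/dt[x + y] = y + (-x) = y - x, not identically 0
(D) d/dt[x*y] = (dx/dt)y + x(dy/dt) = y^2 - x^2, not identically 0

Only (A) has zero time-derivative. So x^2 + y^2 (the squared radius; trajectories are circles) is the conserved quantity.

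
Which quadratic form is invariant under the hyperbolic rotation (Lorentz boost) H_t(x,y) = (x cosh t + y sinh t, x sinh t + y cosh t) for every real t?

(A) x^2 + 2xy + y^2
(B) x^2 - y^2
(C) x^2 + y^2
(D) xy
B

Write x' = x cosh t + y sinh t, y' = x sinh t + y cosh t and substitute into each option:
(A) x^2 + 2xy + y^2: (x' + y')^2 with x' + y' = (x + y)(cosh t + sinh t) = (x + y)e^t, so it becomes (x + y)^2 e^(2t)   [not invariant for t != 0]
(B) x^2 - y^2: (x cosh t + y sinh t)^2 - (x sinh t + y cosh t)^2 = x^2(cosh^2 t - sinh^2 t) + 2xy(cosh t sinh t - sinh t cosh t) + y^2(sinh^2 t - cosh^2 t) = x^2 - y^2   [invariant, using cosh^2 t - sinh^2 t = 1]
(C) x^2 + y^2: (x cosh t + y sinh t)^2 + (x sinh t + y cosh t)^2 = (x^2 + y^2)(cosh^2 t + sinh^2 t) + 4xy sinh t cosh t = (x^2 + y^2) cosh 2t + 2xy sinh 2t   [not invariant for t != 0]
(D) xy: (x cosh t + y sinh t)(x sinh t + y cosh t) = xy(cosh^2 t + sinh^2 t) + (x^2 + y^2) sinh t cosh t = xy cosh 2t + (x^2 + y^2)(sinh 2t)/2   [not invariant for t != 0]

Only (B) x^2 - y^2 is unchanged; it is the Minkowski form preserved by Lorentz boosts, just as x^2 + y^2 is preserved by ordinary rotations.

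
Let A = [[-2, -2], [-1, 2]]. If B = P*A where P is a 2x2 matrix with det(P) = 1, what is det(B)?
-6

By the multiplicative property of determinants, det(B) = det(P*A) = det(P) * det(A) = det(A),
so the determinant is invariant under multiplication by any determinant-1 matrix; we just need det(A).

det(A) = (-2)(2) - (-2)(-1) = -4 - 2 = -6

Therefore det(B) = 1 * (-6) = -6.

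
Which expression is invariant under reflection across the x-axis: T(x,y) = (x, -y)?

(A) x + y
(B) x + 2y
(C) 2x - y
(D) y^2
D

The map is reflection across the x-axis: T(x,y) = (x, -y).
Substitute the transformed coordinates into each option and compare with the original:
(A) x + y  ->  (x) + (-y) = x - y   [differs from x + y: not invariant]
(B) x + 2y  ->  (x) + 2(-y) = x - 2y   [differs from x + 2y: not invariant]
(C) 2x - y  ->  2(x) - (-y) = 2x + y   [differs from 2x - y: not invariant]
(D) y^2  ->  (-y)^2 = y^2   [equals y^2: invariant]

Only option (D), y^2, is unchanged by the transformation.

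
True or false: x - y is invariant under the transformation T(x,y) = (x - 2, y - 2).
True

Substitute T(x,y) = (x - 2, y - 2) into the expression and compare with the original.

Original: x - y
After applying T: (x - 2) - (y - 2) = x - y

This is identical to the original x - y, so the expression is invariant.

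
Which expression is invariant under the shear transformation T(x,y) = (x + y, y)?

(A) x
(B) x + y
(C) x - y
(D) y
D

Under the shear T(x,y) = (x + y, y):
Substitute the transformed coordinates into each option and compare with the original:
(A) x  ->  (x + y) = x + y   [differs from x: not invariant]
(B) x + y  ->  (x + y) + (y) = x + 2y   [differs from x + y: not invariant]
(C) x - y  ->  (x + y) - (y) = x   [differs from x - y: not invariant]
(D) y  ->  (y) = y   [equals y: invariant]

Only option (D), y, is unchanged by the transformation.
A horizontal shear moves points parallel to the x-axis, so the y-coordinate (and any function of y alone) is unchanged.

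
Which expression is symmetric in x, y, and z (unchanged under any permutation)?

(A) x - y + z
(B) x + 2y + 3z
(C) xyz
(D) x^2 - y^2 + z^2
C

A symmetric expression is unchanged when the variables are permuted; here the transformation to test is the swap (x, y) -> (y, x).
A symmetric expression must survive every permutation; the single swap x <-> y already eliminates the distractors, and the keyed expression is also unchanged by x <-> z and y <-> z (each variable enters it in exactly the same way).
Substitute the transformed coordinates into each option and compare with the original:
(A) x - y + z  ->  (y) - (x) + z = -x + y + z   [differs from x - y + z: not invariant]
(B) x + 2y + 3z  ->  (y) + 2(x) + 3z = 2x + y + 3z   [differs from x + 2y + 3z: not invariant]
(C) xyz  ->  (y)(x)z = xyz   [equals xyz: invariant]
(D) x^2 - y^2 + z^2  ->  (y)^2 - (x)^2 + z^2 = -x^2 + y^2 + z^2   [differs from x^2 - y^2 + z^2: not invariant]

Only option (C), xyz, is unchanged by the transformation.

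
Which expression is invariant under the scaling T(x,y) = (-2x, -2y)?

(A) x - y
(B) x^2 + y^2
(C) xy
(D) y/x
D

Under the uniform scaling T(x,y) = (-2x, -2y):
Substitute the transformed coordinates into each option and compare with the original:
(A) x - y  ->  (-2x) - (-2y) = -2x + 2y   [differs from x - y: not invariant]
(B) x^2 + y^2  ->  (-2x)^2 + (-2y)^2 = 4x^2 + 4y^2   [differs from x^2 + y^2: not invariant]
(C) xy  ->  (-2x)(-2y) = 4xy   [differs from xy: not invariant]
(D) y/x  ->  (-2y)/(-2x) = y/x   [equals y/x: invariant]

Only option (D), y/x, is unchanged by the transformation.
The common factor -2 cancels in a ratio of coordinates, while sums, products and sums of squares pick up factors of -2 or 4.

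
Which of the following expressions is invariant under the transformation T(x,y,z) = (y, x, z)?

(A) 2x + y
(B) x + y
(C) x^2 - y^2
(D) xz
B

Apply T(x,y,z) = (y, x, z) to each option, i.e. replace (x, y, z) by the transformed coordinates.
Substitute the transformed coordinates into each option and compare with the original:
(A) 2x + y  ->  2(y) + (x) = x + 2y   [differs from 2x + y: not invariant]
(B) x + y  ->  (y) + (x) = x + y   [equals x + y: invariant]
(C) x^2 - y^2  ->  (y)^2 - (x)^2 = -x^2 + y^2   [differs from x^2 - y^2: not invariant]
(D) xz  ->  (y)(z) = yz   [differs from xz: not invariant]

Only option (B), x + y, is unchanged by the transformation.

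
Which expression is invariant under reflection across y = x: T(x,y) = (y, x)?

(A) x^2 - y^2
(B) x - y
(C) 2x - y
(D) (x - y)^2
D

The map is reflection across y = x: T(x,y) = (y, x).
Substitute the transformed coordinates into each option and compare with the original:
(A) x^2 - y^2  ->  (y)^2 - (x)^2 = -x^2 + y^2   [differs from x^2 - y^2: not invariant]
(B) x - y  ->  (y) - (x) = -x + y   [differs from x - y: not invariant]
(C) 2x - y  ->  2(y) - (x) = -x + 2y   [differs from 2x - y: not invariant]
(D) (x - y)^2  ->  ((y) - (x))^2 = x^2 - 2xy + y^2   [equals (x - y)^2: invariant]

Only option (D), (x - y)^2, is unchanged by the transformation.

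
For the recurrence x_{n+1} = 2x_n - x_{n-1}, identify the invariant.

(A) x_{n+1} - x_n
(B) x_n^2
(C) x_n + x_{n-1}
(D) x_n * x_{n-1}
A

For the recurrence x_{n+1} = 2x_n - x_{n-1}:

If x_{n+1} = 2x_n - x_{n-1}, then:
x_{n+1} - x_n = x_n - x_{n-1}
The first difference is constant throughout the sequence.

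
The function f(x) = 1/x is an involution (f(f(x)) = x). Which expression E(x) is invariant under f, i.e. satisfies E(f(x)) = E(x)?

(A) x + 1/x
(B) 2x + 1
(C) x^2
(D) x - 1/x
A

Replace x by f(x) = 1/x in each option and simplify. As a quick numerical cross-check, also compare E(5) with E(f(5)) = E(1/5).

(A) x + 1/x  ->  (1/x) + 1/(1/x), which simplifies back to x + 1/x; check: E(5) = 26/5, E(1/5) = 26/5.   [invariant]
(B) 2x + 1  ->  2(1/x) + 1 = (x + 2)/x; check: E(5) = 11 but E(1/5) = 7/5.   [not invariant]
(C) x^2  ->  (1/x)^2 = x^(-2); check: E(5) = 25 but E(1/5) = 1/25.   [not invariant]
(D) x - 1/x  ->  (1/x) - 1/(1/x) = -x + 1/x; check: E(5) = 24/5 but E(1/5) = -24/5.   [not invariant]

Only (A) is unchanged. E is symmetric under swapping x with f(x) = 1/x, which is exactly what an involution does.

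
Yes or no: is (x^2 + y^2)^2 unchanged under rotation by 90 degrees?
Yes

Applying rotation by 90 degrees: x' = x*cos(90 degrees) - y*sin(90 degrees) = -y, y' = x*sin(90 degrees) + y*cos(90 degrees) = x

Substituting into (x^2 + y^2)^2:
((-y)^2 + (x)^2)^2
= x^4 + 2x^2y^2 + y^4 = (x^2 + y^2)^2

This equals the original expression (x^2 + y^2)^2, so it IS invariant.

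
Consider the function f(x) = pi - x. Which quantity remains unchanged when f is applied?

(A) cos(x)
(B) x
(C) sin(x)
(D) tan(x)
C

For f(x) = pi - x:
sin(pi - x) = sin(x), so sine is invariant under this transformation.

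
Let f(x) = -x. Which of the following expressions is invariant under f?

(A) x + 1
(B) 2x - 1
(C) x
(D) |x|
D

For f(x) = -x:
Applying f replaces x by -x. Since |-x| = |x|, the absolute value is unchanged by f, whereas x -> -x, 2x - 1 -> -2x - 1 and x + 1 -> -x + 1 all change.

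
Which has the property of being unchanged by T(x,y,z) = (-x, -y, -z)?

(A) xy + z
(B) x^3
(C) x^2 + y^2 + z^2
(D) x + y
C

Apply T(x,y,z) = (-x, -y, -z) to each option, i.e. replace (x, y, z) by the transformed coordinates.
Substitute the transformed coordinates into each option and compare with the original:
(A) xy + z  ->  (-x)(-y) + (-z) = xy - z   [differs from xy + z: not invariant]
(B) x^3  ->  (-x)^3 = -x^3   [differs from x^3: not invariant]
(C) x^2 + y^2 + z^2  ->  (-x)^2 + (-y)^2 + (-z)^2 = x^2 + y^2 + z^2   [equals x^2 + y^2 + z^2: invariant]
(D) x + y  ->  (-x) + (-y) = -x - y   [differs from x + y: not invariant]

Only option (C), x^2 + y^2 + z^2, is unchanged by the transformation.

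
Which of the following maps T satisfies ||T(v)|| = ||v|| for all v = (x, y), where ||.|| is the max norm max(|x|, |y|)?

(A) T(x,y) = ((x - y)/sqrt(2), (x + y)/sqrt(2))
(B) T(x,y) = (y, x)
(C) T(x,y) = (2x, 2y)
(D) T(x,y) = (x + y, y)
B

A transformation preserves a norm if ||T(v)|| = ||v|| for every v; a single vector where the norm changes rules an option out.

(A) T(x,y) = ((x - y)/sqrt(2), (x + y)/sqrt(2)): v = (1, 0) has norm max(|1|, |0|) = 1, but T(v) = (sqrt(2)/2, sqrt(2)/2) has norm sqrt(2)/2 -- not preserved.
(B) T(x,y) = (y, x): preserves the norm -- it only permutes the coordinates and/or flips signs, which leaves max(|x|, |y|) unchanged.
(C) T(x,y) = (2x, 2y): v = (1, 0) has norm max(|1|, |0|) = 1, but T(v) = (2, 0) has norm 2 -- not preserved.
(D) T(x,y) = (x + y, y): v = (1, 1) has norm max(|1|, |1|) = 1, but T(v) = (2, 1) has norm 2 -- not preserved.

Therefore the answer is (B).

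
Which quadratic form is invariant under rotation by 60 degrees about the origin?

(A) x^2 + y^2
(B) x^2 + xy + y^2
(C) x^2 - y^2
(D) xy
A

Rotation by 60 degrees sends (x, y) to (x/2 - sqrt(3)y/2, sqrt(3)x/2 + y/2).
Substitute the transformed coordinates into each option and compare with the original:
(A) x^2 + y^2  ->  (x/2 - sqrt(3)y/2)^2 + (sqrt(3)x/2 + y/2)^2 = x^2 + y^2   [equals x^2 + y^2: invariant]
(B) x^2 + xy + y^2  ->  (x/2 - sqrt(3)y/2)^2 + (x/2 - sqrt(3)y/2)(sqrt(3)x/2 + y/2) + (sqrt(3)x/2 + y/2)^2 = sqrt(3)x^2/4 + x^2 - xy/2 - sqrt(3)y^2/4 + y^2   [differs from x^2 + xy + y^2: not invariant]
(C) x^2 - y^2  ->  (x/2 - sqrt(3)y/2)^2 - (sqrt(3)x/2 + y/2)^2 = -x^2/2 - sqrt(3)xy + y^2/2   [differs from x^2 - y^2: not invariant]
(D) xy  ->  (x/2 - sqrt(3)y/2)(sqrt(3)x/2 + y/2) = sqrt(3)x^2/4 - xy/2 - sqrt(3)y^2/4   [differs from xy: not invariant]

Only option (A), x^2 + y^2, is unchanged by the transformation.
x^2 + y^2 is the squared distance from the origin, which rotations preserve.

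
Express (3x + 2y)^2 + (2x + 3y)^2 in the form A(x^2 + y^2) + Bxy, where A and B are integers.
13(x^2 + y^2) + 24xy

Expanding: (3x + 2y)^2 = 9x^2 + 12xy + 4y^2
(2x + 3y)^2 = 4x^2 + 12xy + 9y^2
Sum = (9+4)(x^2+y^2) + 24xy = 13(x^2 + y^2) + 24xy
This is symmetric in x and y.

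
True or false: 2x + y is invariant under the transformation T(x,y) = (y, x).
False

Substitute T(x,y) = (y, x) into the expression and compare with the original.

Original: 2x + y
After applying T: 2(y) + (x) = x + 2y

This differs from the original 2x + y (difference: -x + y), so the expression is NOT invariant.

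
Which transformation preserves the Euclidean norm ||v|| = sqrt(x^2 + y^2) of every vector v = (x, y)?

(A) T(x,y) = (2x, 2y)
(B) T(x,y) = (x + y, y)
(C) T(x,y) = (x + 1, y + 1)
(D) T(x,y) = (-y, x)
D

A transformation preserves a norm if ||T(v)|| = ||v|| for every v; a single vector where the norm changes rules an option out.

(A) T(x,y) = (2x, 2y): v = (1, 0) has norm sqrt((1)^2 + (0)^2) = 1, but T(v) = (2, 0) has norm 2 -- not preserved.
(B) T(x,y) = (x + y, y): v = (0, 1) has norm sqrt((0)^2 + (1)^2) = 1, but T(v) = (1, 1) has norm sqrt(2) -- not preserved.
(C) T(x,y) = (x + 1, y + 1): v = (1, 0) has norm sqrt((1)^2 + (0)^2) = 1, but T(v) = (2, 1) has norm sqrt(5) -- not preserved.
(D) T(x,y) = (-y, x): preserves the norm -- it is an orthogonal map (a rotation/reflection), and (-y)^2 + (x)^2 simplifies to x^2 + y^2.

Therefore the answer is (D).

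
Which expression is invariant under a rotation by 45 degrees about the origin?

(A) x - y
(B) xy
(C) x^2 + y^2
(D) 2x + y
C

A rotation by 45 degrees sends (x, y) to (sqrt(2)x/2 - sqrt(2)y/2, sqrt(2)x/2 + sqrt(2)y/2).
Substitute the transformed coordinates into each option and compare with the original:
(A) x - y  ->  (sqrt(2)x/2 - sqrt(2)y/2) - (sqrt(2)x/2 + sqrt(2)y/2) = -sqrt(2)y   [differs from x - y: not invariant]
(B) xy  ->  (sqrt(2)x/2 - sqrt(2)y/2)(sqrt(2)x/2 + sqrt(2)y/2) = x^2/2 - y^2/2   [differs from xy: not invariant]
(C) x^2 + y^2  ->  (sqrt(2)x/2 - sqrt(2)y/2)^2 + (sqrt(2)x/2 + sqrt(2)y/2)^2 = x^2 + y^2   [equals x^2 + y^2: invariant]
(D) 2x + y  ->  2(sqrt(2)x/2 - sqrt(2)y/2) + (sqrt(2)x/2 + sqrt(2)y/2) = 3sqrt(2)x/2 - sqrt(2)y/2   [differs from 2x + y: not invariant]

Only option (C), x^2 + y^2, is unchanged by the transformation.
Geometrically, x^2 + y^2 is the squared distance from the origin, which every rotation about the origin preserves.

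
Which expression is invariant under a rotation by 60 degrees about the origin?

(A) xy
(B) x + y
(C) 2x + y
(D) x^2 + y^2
D

A rotation by 60 degrees sends (x, y) to (x/2 - sqrt(3)y/2, sqrt(3)x/2 + y/2).
Substitute the transformed coordinates into each option and compare with the original:
(A) xy  ->  (x/2 - sqrt(3)y/2)(sqrt(3)x/2 + y/2) = sqrt(3)x^2/4 - xy/2 - sqrt(3)y^2/4   [differs from xy: not invariant]
(B) x + y  ->  (x/2 - sqrt(3)y/2) + (sqrt(3)x/2 + y/2) = x/2 + sqrt(3)x/2 - sqrt(3)y/2 + y/2   [differs from x + y: not invariant]
(C) 2x + y  ->  2(x/2 - sqrt(3)y/2) + (sqrt(3)x/2 + y/2) = sqrt(3)x/2 + x - sqrt(3)y + y/2   [differs from 2x + y: not invariant]
(D) x^2 + y^2  ->  (x/2 - sqrt(3)y/2)^2 + (sqrt(3)x/2 + y/2)^2 = x^2 + y^2   [equals x^2 + y^2: invariant]

Only option (D), x^2 + y^2, is unchanged by the transformation.
Geometrically, x^2 + y^2 is the squared distance from the origin, which every rotation about the origin preserves.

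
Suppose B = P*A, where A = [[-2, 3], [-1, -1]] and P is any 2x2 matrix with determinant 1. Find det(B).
5

By the multiplicative property of determinants, det(B) = det(P*A) = det(P) * det(A) = det(A),
so the determinant is invariant under multiplication by any determinant-1 matrix; we just need det(A).

det(A) = (-2)(-1) - (3)(-1) = 2 - (-3) = 5

Therefore det(B) = 1 * 5 = 5.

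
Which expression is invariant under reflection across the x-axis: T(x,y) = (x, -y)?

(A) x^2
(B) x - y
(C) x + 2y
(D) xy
A

The map is reflection across the x-axis: T(x,y) = (x, -y).
Substitute the transformed coordinates into each option and compare with the original:
(A) x^2  ->  (x)^2 = x^2   [equals x^2: invariant]
(B) x - y  ->  (x) - (-y) = x + y   [differs from x - y: not invariant]
(C) x + 2y  ->  (x) + 2(-y) = x - 2y   [differs from x + 2y: not invariant]
(D) xy  ->  (x)(-y) = -xy   [differs from xy: not invariant]

Only option (A), x^2, is unchanged by the transformation.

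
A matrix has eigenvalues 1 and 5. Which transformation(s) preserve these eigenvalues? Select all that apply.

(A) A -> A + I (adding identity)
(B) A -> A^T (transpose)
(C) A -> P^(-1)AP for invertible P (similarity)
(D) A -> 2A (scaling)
B and C

Eigenvalues are preserved by:
1. Similarity transformations: A -> P^(-1)AP (same characteristic polynomial)
2. Transpose: A^T has the same eigenvalues as A

Eigenvalues are NOT preserved by:
- Adding identity: eigenvalues become 1+1, 5+1
- Scaling: eigenvalues become 2, 10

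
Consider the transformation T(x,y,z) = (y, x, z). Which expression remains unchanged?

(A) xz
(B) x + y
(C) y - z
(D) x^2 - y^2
B

Apply T(x,y,z) = (y, x, z) to each option, i.e. replace (x, y, z) by the transformed coordinates.
Substitute the transformed coordinates into each option and compare with the original:
(A) xz  ->  (y)(z) = yz   [differs from xz: not invariant]
(B) x + y  ->  (y) + (x) = x + y   [equals x + y: invariant]
(C) y - z  ->  (x) - (z) = x - z   [differs from y - z: not invariant]
(D) x^2 - y^2  ->  (y)^2 - (x)^2 = -x^2 + y^2   [differs from x^2 - y^2: not invariant]

Only option (B), x + y, is unchanged by the transformation.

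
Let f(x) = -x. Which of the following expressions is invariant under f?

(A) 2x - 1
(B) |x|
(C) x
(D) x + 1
B

For f(x) = -x:
Applying f replaces x by -x. Since |-x| = |x|, the absolute value is unchanged by f, whereas x -> -x, 2x - 1 -> -2x - 1 and x + 1 -> -x + 1 all change.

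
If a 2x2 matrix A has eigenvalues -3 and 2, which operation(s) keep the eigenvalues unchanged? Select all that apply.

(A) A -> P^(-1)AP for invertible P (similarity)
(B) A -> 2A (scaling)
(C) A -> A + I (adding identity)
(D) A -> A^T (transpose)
A and D

Eigenvalues are preserved by:
1. Similarity transformations: A -> P^(-1)AP (same characteristic polynomial)
2. Transpose: A^T has the same eigenvalues as A

Eigenvalues are NOT preserved by:
- Adding identity: eigenvalues become -3+1, 2+1
- Scaling: eigenvalues become -6, 4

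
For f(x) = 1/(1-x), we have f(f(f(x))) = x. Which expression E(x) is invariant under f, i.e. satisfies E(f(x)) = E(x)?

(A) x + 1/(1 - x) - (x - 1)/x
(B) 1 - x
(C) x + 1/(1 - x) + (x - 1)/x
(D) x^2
C

Replace x by f(x) = 1/(1 - x) in each option and simplify. As a quick numerical cross-check, also compare E(4) with E(f(4)) = E(-1/3).

(A) x + 1/(1 - x) - (x - 1)/x  ->  (1/(1 - x)) + 1/(1 - (1/(1 - x))) - ((1/(1 - x)) - 1)/(1/(1 - x)) = (x^2(1 - x) - x + (x - 1)^2)/(x(x - 1)); check: E(4) = 35/12 but E(-1/3) = -43/12.   [not invariant]
(B) 1 - x  ->  1 - (1/(1 - x)) = x/(x - 1); check: E(4) = -3 but E(-1/3) = 4/3.   [not invariant]
(C) x + 1/(1 - x) + (x - 1)/x  ->  (1/(1 - x)) + 1/(1 - (1/(1 - x))) + ((1/(1 - x)) - 1)/(1/(1 - x)), which simplifies back to x + 1/(1 - x) + (x - 1)/x; check: E(4) = 53/12, E(-1/3) = 53/12.   [invariant]
(D) x^2  ->  (1/(1 - x))^2 = (x - 1)^(-2); check: E(4) = 16 but E(-1/3) = 1/9.   [not invariant]

Only (C) is unchanged. Indeed f(f(x)) = 1/(1 - 1/(1-x)) = (1-x)/(-x) = (x-1)/x, so E(x) = x + f(x) + f(f(x)) is the sum over the whole 3-cycle; applying f just permutes the three terms cyclically (x -> f(x) -> f(f(x)) -> x), leaving the sum unchanged.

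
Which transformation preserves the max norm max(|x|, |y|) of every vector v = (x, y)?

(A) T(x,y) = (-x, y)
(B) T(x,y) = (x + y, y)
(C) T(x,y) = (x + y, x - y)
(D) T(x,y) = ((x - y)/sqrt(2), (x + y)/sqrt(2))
A

A transformation preserves a norm if ||T(v)|| = ||v|| for every v; a single vector where the norm changes rules an option out.

(A) T(x,y) = (-x, y): preserves the norm -- it only permutes the coordinates and/or flips signs, which leaves max(|x|, |y|) unchanged.
(B) T(x,y) = (x + y, y): v = (1, 1) has norm max(|1|, |1|) = 1, but T(v) = (2, 1) has norm 2 -- not preserved.
(C) T(x,y) = (x + y, x - y): v = (1, 1) has norm max(|1|, |1|) = 1, but T(v) = (2, 0) has norm 2 -- not preserved.
(D) T(x,y) = ((x - y)/sqrt(2), (x + y)/sqrt(2)): v = (1, 0) has norm max(|1|, |0|) = 1, but T(v) = (sqrt(2)/2, sqrt(2)/2) has norm sqrt(2)/2 -- not preserved.

Therefore the answer is (A).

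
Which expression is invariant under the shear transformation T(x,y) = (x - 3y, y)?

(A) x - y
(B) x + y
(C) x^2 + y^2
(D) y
D

Under the shear T(x,y) = (x - 3y, y):
Substitute the transformed coordinates into each option and compare with the original:
(A) x - y  ->  (x - 3y) - (y) = x - 4y   [differs from x - y: not invariant]
(B) x + y  ->  (x - 3y) + (y) = x - 2y   [differs from x + y: not invariant]
(C) x^2 + y^2  ->  (x - 3y)^2 + (y)^2 = x^2 - 6xy + 10y^2   [differs from x^2 + y^2: not invariant]
(D) y  ->  (y) = y   [equals y: invariant]

Only option (D), y, is unchanged by the transformation.
A horizontal shear moves points parallel to the x-axis, so the y-coordinate (and any function of y alone) is unchanged.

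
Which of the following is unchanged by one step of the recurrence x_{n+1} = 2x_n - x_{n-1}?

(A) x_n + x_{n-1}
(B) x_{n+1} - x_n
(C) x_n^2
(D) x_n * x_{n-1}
B

For the recurrence x_{n+1} = 2x_n - x_{n-1}:

If x_{n+1} = 2x_n - x_{n-1}, then:
x_{n+1} - x_n = x_n - x_{n-1}
The first difference is constant throughout the sequence.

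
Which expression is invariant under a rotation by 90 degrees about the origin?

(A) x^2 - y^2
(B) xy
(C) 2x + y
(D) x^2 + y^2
D

A rotation by 90 degrees sends (x, y) to (-y, x).
Substitute the transformed coordinates into each option and compare with the original:
(A) x^2 - y^2  ->  (-y)^2 - (x)^2 = -x^2 + y^2   [differs from x^2 - y^2: not invariant]
(B) xy  ->  (-y)(x) = -xy   [differs from xy: not invariant]
(C) 2x + y  ->  2(-y) + (x) = x - 2y   [differs from 2x + y: not invariant]
(D) x^2 + y^2  ->  (-y)^2 + (x)^2 = x^2 + y^2   [equals x^2 + y^2: invariant]

Only option (D), x^2 + y^2, is unchanged by the transformation.
Geometrically, x^2 + y^2 is the squared distance from the origin, which every rotation about the origin preserves.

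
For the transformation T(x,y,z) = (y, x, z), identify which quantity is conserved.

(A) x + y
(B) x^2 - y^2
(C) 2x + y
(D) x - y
A

Apply T(x,y,z) = (y, x, z) to each option, i.e. replace (x, y, z) by the transformed coordinates.
Substitute the transformed coordinates into each option and compare with the original:
(A) x + y  ->  (y) + (x) = x + y   [equals x + y: invariant]
(B) x^2 - y^2  ->  (y)^2 - (x)^2 = -x^2 + y^2   [differs from x^2 - y^2: not invariant]
(C) 2x + y  ->  2(y) + (x) = x + 2y   [differs from 2x + y: not invariant]
(D) x - y  ->  (y) - (x) = -x + y   [differs from x - y: not invariant]

Only option (A), x + y, is unchanged by the transformation.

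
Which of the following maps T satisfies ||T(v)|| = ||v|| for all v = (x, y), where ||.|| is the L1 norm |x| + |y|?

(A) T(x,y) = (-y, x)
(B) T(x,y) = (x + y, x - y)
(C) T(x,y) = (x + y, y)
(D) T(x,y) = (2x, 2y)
A

A transformation preserves a norm if ||T(v)|| = ||v|| for every v; a single vector where the norm changes rules an option out.

(A) T(x,y) = (-y, x): preserves the norm -- it only permutes the coordinates and/or flips signs, which leaves |x| + |y| unchanged.
(B) T(x,y) = (x + y, x - y): v = (1, 0) has norm |1| + |0| = 1, but T(v) = (1, 1) has norm 2 -- not preserved.
(C) T(x,y) = (x + y, y): v = (0, 1) has norm |0| + |1| = 1, but T(v) = (1, 1) has norm 2 -- not preserved.
(D) T(x,y) = (2x, 2y): v = (1, 0) has norm |1| + |0| = 1, but T(v) = (2, 0) has norm 2 -- not preserved.

Therefore the answer is (A).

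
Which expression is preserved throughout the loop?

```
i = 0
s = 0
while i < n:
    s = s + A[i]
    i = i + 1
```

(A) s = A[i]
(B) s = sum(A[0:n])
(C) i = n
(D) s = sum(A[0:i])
D

A loop invariant must hold before the first iteration and be re-established by every execution of the body.

(D) s = sum(A[0:i]): Initially i = 0 and s = 0 = sum of the empty slice A[0:0]. If s = sum(A[0:i]) holds at the top of an iteration, the body sets s to sum(A[0:i]) + A[i] = sum(A[0:i+1]) and then i to i+1, so s = sum(A[0:i]) holds again. At exit i = n, giving s = sum(A[0:n]).

The other options fail:
(A) s = A[i]: after the first iteration s = A[0] but i = 1, so s = A[i] compares s with the wrong element (and fails in general).
(B) s = sum(A[0:n]): false before the loop (s = 0, not the full sum) -- it only becomes true at exit.
(C) i = n: false initially (i = 0); it is the exit condition, not an invariant.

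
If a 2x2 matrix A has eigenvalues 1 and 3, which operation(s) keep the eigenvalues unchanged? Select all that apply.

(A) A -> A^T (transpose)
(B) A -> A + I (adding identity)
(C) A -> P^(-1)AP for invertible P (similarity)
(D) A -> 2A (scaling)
A and C

Eigenvalues are preserved by:
1. Similarity transformations: A -> P^(-1)AP (same characteristic polynomial)
2. Transpose: A^T has the same eigenvalues as A

Eigenvalues are NOT preserved by:
- Adding identity: eigenvalues become 1+1, 3+1
- Scaling: eigenvalues become 2, 6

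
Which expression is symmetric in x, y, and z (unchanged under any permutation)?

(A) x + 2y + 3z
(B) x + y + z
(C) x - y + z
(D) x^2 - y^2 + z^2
B

A symmetric expression is unchanged when the variables are permuted; here the transformation to test is the swap (x, y) -> (y, x).
A symmetric expression must survive every permutation; the single swap x <-> y already eliminates the distractors, and the keyed expression is also unchanged by x <-> z and y <-> z (each variable enters it in exactly the same way).
Substitute the transformed coordinates into each option and compare with the original:
(A) x + 2y + 3z  ->  (y) + 2(x) + 3z = 2x + y + 3z   [differs from x + 2y + 3z: not invariant]
(B) x + y + z  ->  (y) + (x) + z = x + y + z   [equals x + y + z: invariant]
(C) x - y + z  ->  (y) - (x) + z = -x + y + z   [differs from x - y + z: not invariant]
(D) x^2 - y^2 + z^2  ->  (y)^2 - (x)^2 + z^2 = -x^2 + y^2 + z^2   [differs from x^2 - y^2 + z^2: not invariant]

Only option (B), x + y + z, is unchanged by the transformation.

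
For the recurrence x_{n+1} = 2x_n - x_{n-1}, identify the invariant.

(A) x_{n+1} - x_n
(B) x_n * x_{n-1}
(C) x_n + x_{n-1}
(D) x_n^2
A

For the recurrence x_{n+1} = 2x_n - x_{n-1}:

If x_{n+1} = 2x_n - x_{n-1}, then:
x_{n+1} - x_n = x_n - x_{n-1}
The first difference is constant throughout the sequence.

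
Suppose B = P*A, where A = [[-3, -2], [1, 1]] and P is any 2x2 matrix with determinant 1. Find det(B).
-1

By the multiplicative property of determinants, det(B) = det(P*A) = det(P) * det(A) = det(A),
so the determinant is invariant under multiplication by any determinant-1 matrix; we just need det(A).

det(A) = (-3)(1) - (-2)(1) = -3 - (-2) = -1

Therefore det(B) = 1 * (-1) = -1.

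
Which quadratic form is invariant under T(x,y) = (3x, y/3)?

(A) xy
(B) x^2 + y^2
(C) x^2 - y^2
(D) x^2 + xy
A

T multiplies x by 3 and divides y by 3.
Substitute the transformed coordinates into each option and compare with the original:
(A) xy  ->  (3x)(y/3) = xy   [equals xy: invariant]
(B) x^2 + y^2  ->  (3x)^2 + (y/3)^2 = 9x^2 + y^2/9   [differs from x^2 + y^2: not invariant]
(C) x^2 - y^2  ->  (3x)^2 - (y/3)^2 = 9x^2 - y^2/9   [differs from x^2 - y^2: not invariant]
(D) x^2 + xy  ->  (3x)^2 + (3x)(y/3) = 9x^2 + xy   [differs from x^2 + xy: not invariant]

Only option (A), xy, is unchanged by the transformation.
The factors 3 and 1/3 cancel only in the pure product xy.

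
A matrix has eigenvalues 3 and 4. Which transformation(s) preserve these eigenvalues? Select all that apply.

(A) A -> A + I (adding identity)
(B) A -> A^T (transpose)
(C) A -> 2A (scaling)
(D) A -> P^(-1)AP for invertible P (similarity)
B and D

Eigenvalues are preserved by:
1. Similarity transformations: A -> P^(-1)AP (same characteristic polynomial)
2. Transpose: A^T has the same eigenvalues as A

Eigenvalues are NOT preserved by:
- Adding identity: eigenvalues become 3+1, 4+1
- Scaling: eigenvalues become 6, 8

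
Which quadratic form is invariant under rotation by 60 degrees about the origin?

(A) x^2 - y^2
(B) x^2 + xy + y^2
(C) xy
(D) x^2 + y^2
D

Rotation by 60 degrees sends (x, y) to (x/2 - sqrt(3)y/2, sqrt(3)x/2 + y/2).
Substitute the transformed coordinates into each option and compare with the original:
(A) x^2 - y^2  ->  (x/2 - sqrt(3)y/2)^2 - (sqrt(3)x/2 + y/2)^2 = -x^2/2 - sqrt(3)xy + y^2/2   [differs from x^2 - y^2: not invariant]
(B) x^2 + xy + y^2  ->  (x/2 - sqrt(3)y/2)^2 + (x/2 - sqrt(3)y/2)(sqrt(3)x/2 + y/2) + (sqrt(3)x/2 + y/2)^2 = sqrt(3)x^2/4 + x^2 - xy/2 - sqrt(3)y^2/4 + y^2   [differs from x^2 + xy + y^2: not invariant]
(C) xy  ->  (x/2 - sqrt(3)y/2)(sqrt(3)x/2 + y/2) = sqrt(3)x^2/4 - xy/2 - sqrt(3)y^2/4   [differs from xy: not invariant]
(D) x^2 + y^2  ->  (x/2 - sqrt(3)y/2)^2 + (sqrt(3)x/2 + y/2)^2 = x^2 + y^2   [equals x^2 + y^2: invariant]

Only option (D), x^2 + y^2, is unchanged by the transformation.
x^2 + y^2 is the squared distance from the origin, which rotations preserve.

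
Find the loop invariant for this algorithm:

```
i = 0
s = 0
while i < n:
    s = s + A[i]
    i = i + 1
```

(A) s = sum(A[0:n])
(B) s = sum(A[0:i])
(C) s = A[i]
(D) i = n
B

A loop invariant must hold before the first iteration and be re-established by every execution of the body.

(B) s = sum(A[0:i]): Initially i = 0 and s = 0 = sum of the empty slice A[0:0]. If s = sum(A[0:i]) holds at the top of an iteration, the body sets s to sum(A[0:i]) + A[i] = sum(A[0:i+1]) and then i to i+1, so s = sum(A[0:i]) holds again. At exit i = n, giving s = sum(A[0:n]).

The other options fail:
(A) s = sum(A[0:n]): false before the loop (s = 0, not the full sum) -- it only becomes true at exit.
(C) s = A[i]: after the first iteration s = A[0] but i = 1, so s = A[i] compares s with the wrong element (and fails in general).
(D) i = n: false initially (i = 0); it is the exit condition, not an invariant.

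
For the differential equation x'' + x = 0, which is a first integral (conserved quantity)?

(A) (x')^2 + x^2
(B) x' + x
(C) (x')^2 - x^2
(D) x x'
A

A first integral I satisfies dI/dt = 0 along every solution. Differentiate each option and use the equation of motion:
(A) d/dt[(x')^2 + x^2] = 2x'x'' + 2x x' = 2x'(-x) + 2x x' = 0
(B) d/dt[x' + x] = x'' + x' = -x + x', not identically 0
(C) d/dt[(x')^2 - x^2] = 2x'x'' - 2x x' = -4x x', not identically 0
(D) d/dt[x x'] = (x')^2 + x x'' = (x')^2 - x^2, not identically 0

Only (A) has zero time-derivative. So the energy-like quantity (x')^2 + x^2 is the first integral.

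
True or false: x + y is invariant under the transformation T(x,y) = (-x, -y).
False

Substitute T(x,y) = (-x, -y) into the expression and compare with the original.

Original: x + y
After applying T: (-x) + (-y) = -x - y

This differs from the original x + y (difference: -2x - 2y), so the expression is NOT invariant.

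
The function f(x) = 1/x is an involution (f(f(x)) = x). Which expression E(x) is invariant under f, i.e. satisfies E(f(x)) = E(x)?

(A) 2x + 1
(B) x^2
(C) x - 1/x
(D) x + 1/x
D

Replace x by f(x) = 1/x in each option and simplify. As a quick numerical cross-check, also compare E(5) with E(f(5)) = E(1/5).

(A) 2x + 1  ->  2(1/x) + 1 = (x + 2)/x; check: E(5) = 11 but E(1/5) = 7/5.   [not invariant]
(B) x^2  ->  (1/x)^2 = x^(-2); check: E(5) = 25 but E(1/5) = 1/25.   [not invariant]
(C) x - 1/x  ->  (1/x) - 1/(1/x) = -x + 1/x; check: E(5) = 24/5 but E(1/5) = -24/5.   [not invariant]
(D) x + 1/x  ->  (1/x) + 1/(1/x), which simplifies back to x + 1/x; check: E(5) = 26/5, E(1/5) = 26/5.   [invariant]

Only (D) is unchanged. E is symmetric under swapping x with f(x) = 1/x, which is exactly what an involution does.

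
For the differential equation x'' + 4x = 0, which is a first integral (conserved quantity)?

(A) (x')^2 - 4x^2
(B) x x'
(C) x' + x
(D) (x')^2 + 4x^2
D

A first integral I satisfies dI/dt = 0 along every solution. Differentiate each option and use the equation of motion:
(A) d/dt[(x')^2 - 4x^2] = 2x'x'' - 8x x' = -16x x', not identically 0
(B) d/dt[x x'] = (x')^2 + x x'' = (x')^2 - 4x^2, not identically 0
(C) d/dt[x' + x] = x'' + x' = -4x + x', not identically 0
(D) d/dt[(x')^2 + 4x^2] = 2x'x'' + 8x x' = 2x'(-4x) + 8x x' = 0

Only (D) has zero time-derivative. So the energy-like quantity (x')^2 + 4x^2 is the first integral.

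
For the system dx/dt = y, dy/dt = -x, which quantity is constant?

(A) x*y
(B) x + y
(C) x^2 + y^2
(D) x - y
C

A first integral I satisfies dI/dt = 0 along every solution. Differentiate each option and use the equation of motion:
(A) d/dt[x*y] = (dx/dt)y + x(dy/dt) = y^2 - x^2, not identically 0
(B) d/dt[x + y] = y + (-x) = y - x, not identically 0
(C) d/dt[x^2 + y^2] = 2x*dx/dt + 2y*dy/dt = 2x*y + 2y*(-x) = 0
(D) d/dt[x - y] = y - (-x) = x + y, not identically 0

Only (C) has zero time-derivative. So x^2 + y^2 (the squared radius; trajectories are circles) is the conserved quantity.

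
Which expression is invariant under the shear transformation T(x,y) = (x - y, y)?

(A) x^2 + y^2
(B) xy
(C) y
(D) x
C

Under the shear T(x,y) = (x - y, y):
Substitute the transformed coordinates into each option and compare with the original:
(A) x^2 + y^2  ->  (x - y)^2 + (y)^2 = x^2 - 2xy + 2y^2   [differs from x^2 + y^2: not invariant]
(B) xy  ->  (x - y)(y) = xy - y^2   [differs from xy: not invariant]
(C) y  ->  (y) = y   [equals y: invariant]
(D) x  ->  (x - y) = x - y   [differs from x: not invariant]

Only option (C), y, is unchanged by the transformation.
A horizontal shear moves points parallel to the x-axis, so the y-coordinate (and any function of y alone) is unchanged.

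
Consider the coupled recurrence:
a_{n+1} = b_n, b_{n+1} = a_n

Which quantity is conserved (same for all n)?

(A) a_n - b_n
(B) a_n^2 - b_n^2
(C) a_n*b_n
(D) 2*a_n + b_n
C

Replace a_n by a_{n+1} = b_n and b_n by b_{n+1} = a_n in each option and simplify:
(A) a_n - b_n  ->  (b_n) - (a_n) = -a_n + b_n   [not conserved]
(B) a_n^2 - b_n^2  ->  (b_n)^2 - (a_n)^2 = -a_n^2 + b_n^2   [not conserved]
(C) a_n*b_n  ->  (b_n)*(a_n) = a_n*b_n   [conserved]
(D) 2*a_n + b_n  ->  2*(b_n) + (a_n) = a_n + 2*b_n   [not conserved]

Only (C) a_n*b_n returns to itself after one step, so it is the conserved quantity.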